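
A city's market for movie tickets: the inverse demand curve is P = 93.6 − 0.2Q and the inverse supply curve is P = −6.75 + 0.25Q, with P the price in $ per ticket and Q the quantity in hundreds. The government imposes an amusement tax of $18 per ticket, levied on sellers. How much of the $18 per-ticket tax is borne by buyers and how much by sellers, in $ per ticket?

Rewrite in direct form: Qd = 468 − 5P and Qs = 4P + 27.
Before the tax: set 468 − 5P = 4P + 27 → P* = $49, Q* = 223.
With the tax collected from sellers, supply shifts: Qs = 4(P − 18) + 27.
Solving gives Q = 183 with buyers paying $57 and sellers receiving $39 (the $18 wedge).
Burden on buyers: $8; on sellers: $10. (They sum to $18.)
The less price-elastic side of the market bears the larger share of a per-unit tax.

Buyers bear $8 per ticket; sellers bear $10 per ticket.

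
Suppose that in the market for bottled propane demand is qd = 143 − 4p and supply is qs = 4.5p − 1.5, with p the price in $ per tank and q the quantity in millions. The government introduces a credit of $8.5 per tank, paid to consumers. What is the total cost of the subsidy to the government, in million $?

Government outlay = $790.5 million.

Before the subsidy: set 143 − 4p = 4.5p − 1.5 → p* = $17, q* = 75.
With a per-unit subsidy paid to consumers, each effectively pays p − 8.5, so demand becomes qd = 143 − 4(p − 8.5).
Solving gives q = 93 with consumers paying $12.5 and producers receiving $21 (the $8.5 wedge).
Outlay = t · Q = 8.5 · 93 = $790.5.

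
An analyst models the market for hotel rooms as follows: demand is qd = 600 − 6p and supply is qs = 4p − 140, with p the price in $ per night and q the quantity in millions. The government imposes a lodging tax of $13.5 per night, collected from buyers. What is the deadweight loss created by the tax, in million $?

Deadweight loss = $218.7 million.

Before the tax: set 600 − 6p = 4p − 140 → p* = $74, q* = 156.
With the tax collected from buyers, demand (in seller-price terms) shifts: qd = 600 − 6(p + 13.5).
Solving gives q = 123.6 with buyers paying $79.4 and producers receiving $65.9 (the $13.5 wedge).
Quantity falls by |ΔQ| = |156 − 123.6| = 32.4.
DWL = ½ · t · |ΔQ| = ½ · 13.5 · 32.4 = $218.7.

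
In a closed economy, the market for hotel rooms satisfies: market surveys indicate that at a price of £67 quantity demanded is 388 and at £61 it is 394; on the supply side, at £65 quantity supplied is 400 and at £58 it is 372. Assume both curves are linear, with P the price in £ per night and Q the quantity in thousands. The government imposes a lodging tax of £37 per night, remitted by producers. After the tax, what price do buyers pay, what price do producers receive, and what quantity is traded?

Buyers pay £92.6; producers receive £55.6; quantity = 362.4.

Demand slope: (394 − 388)/(61 − 67) = -1, so Qd = 455 − P.
Supply slope: (372 − 400)/(58 − 65) = 4, so Qs = 4P + 140.
Without the tax, 455 − P = 4P + 140 gives 5P = 315, so P* = £63 and Q* = 392.
With the tax collected from producers, supply shifts: Qs = 4(P − 37) + 140.
New equilibrium: buyers pay £92.6, producers receive £55.6, Q = 362.4. (Wedge: Pb − Ps = 37.)
The less price-elastic side of the market bears the larger share of a per-unit tax.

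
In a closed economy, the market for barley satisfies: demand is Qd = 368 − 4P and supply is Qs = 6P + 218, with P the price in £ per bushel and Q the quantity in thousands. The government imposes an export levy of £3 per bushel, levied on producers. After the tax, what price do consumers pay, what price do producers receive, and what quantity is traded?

Consumers pay £16.8; producers receive £13.8; quantity = 300.8.

Without the tax, 368 − 4P = 6P + 218 gives 10P = 150, so P* = £15 and Q* = 308.
With the tax collected from producers, supply shifts: Qs = 6(P − 3) + 218.
New equilibrium: consumers pay £16.8, producers receive £13.8, Q = 300.8. (Wedge: Pb − Ps = 3.)
The less price-elastic side of the market bears the larger share of a per-unit tax.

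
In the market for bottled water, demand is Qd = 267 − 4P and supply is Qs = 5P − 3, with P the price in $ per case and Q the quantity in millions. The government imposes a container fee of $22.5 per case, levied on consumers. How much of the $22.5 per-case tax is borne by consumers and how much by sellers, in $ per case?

Consumers bear $12.5 per case; sellers bear $10 per case.

Before the tax: set 267 − 4P = 5P − 3 → P* = $30, Q* = 147.
With the tax collected from consumers, demand (in seller-price terms) shifts: Qd = 267 − 4(P + 22.5).
New equilibrium: consumers pay $42.5, sellers receive $20, Q = 97. (Wedge: Pb − Ps = 22.5.)
Burden on consumers: $12.5; on sellers: $10. (They sum to $22.5.)
The less price-elastic side of the market bears the larger share of a per-unit tax.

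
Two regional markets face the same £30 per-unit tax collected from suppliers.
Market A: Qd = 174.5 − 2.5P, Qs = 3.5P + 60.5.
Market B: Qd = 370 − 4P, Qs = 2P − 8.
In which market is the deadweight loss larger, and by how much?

Market A: pre-tax P* = £19, Q* = 127; post-tax Q = 83.25; deadweight loss = £656.25.
Market B: pre-tax P* = £63, Q* = 118; post-tax Q = 78; deadweight loss = £600.
Difference: £656.25 vs £600 → market A is larger by £56.25.

Market A, by £56.25.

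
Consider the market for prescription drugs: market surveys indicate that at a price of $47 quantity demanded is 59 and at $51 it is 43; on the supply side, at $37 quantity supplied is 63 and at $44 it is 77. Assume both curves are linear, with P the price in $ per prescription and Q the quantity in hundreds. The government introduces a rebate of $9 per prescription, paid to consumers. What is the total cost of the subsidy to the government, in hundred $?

Demand slope: (43 − 59)/(51 − 47) = -4, so Qd = 247 − 4P.
Supply slope: (77 − 63)/(44 − 37) = 2, so Qs = 2P − 11.
Without the subsidy, 247 − 4P = 2P − 11 gives 6P = 258, so P* = $43 and Q* = 75.
With a per-unit subsidy paid to consumers, each effectively pays P − 9, so demand becomes Qd = 247 − 4(P − 9).
New equilibrium: consumers pay $40, producers receive $49, Q = 87. (Wedge: Pb − Ps = −9.)
Outlay = t · Q = 9 · 87 = $783.

Government outlay = $783 hundred.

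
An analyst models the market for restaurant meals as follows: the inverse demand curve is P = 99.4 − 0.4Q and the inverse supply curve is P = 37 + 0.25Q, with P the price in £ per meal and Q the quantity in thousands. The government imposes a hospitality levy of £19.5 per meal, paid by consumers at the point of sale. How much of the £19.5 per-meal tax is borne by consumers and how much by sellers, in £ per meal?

Rewrite in direct form: Qd = 248.5 − 2.5P and Qs = 4P − 148.
Without the tax, 248.5 − 2.5P = 4P − 148 gives 6.5P = 396.5, so P* = £61 and Q* = 96.
With the tax collected from consumers, demand (in seller-price terms) shifts: Qd = 248.5 − 2.5(P + 19.5).
Solving gives Q = 66 with consumers paying £73 and sellers receiving £53.5 (the £19.5 wedge).
Burden on consumers: £12; on sellers: £7.5. (They sum to £19.5.)
The less price-elastic side of the market bears the larger share of a per-unit tax.

Consumers bear £12 per meal; sellers bear £7.5 per meal.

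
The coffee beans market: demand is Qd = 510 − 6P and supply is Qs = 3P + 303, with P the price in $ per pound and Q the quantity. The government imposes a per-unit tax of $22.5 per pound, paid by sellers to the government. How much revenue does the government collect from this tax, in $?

Tax revenue = $7357.5.

Before the tax: set 510 − 6P = 3P + 303 → P* = $23, Q* = 372.
With the tax collected from sellers, supply shifts: Qs = 3(P − 22.5) + 303.
New equilibrium: consumers pay $30.5, sellers receive $8, Q = 327. (Wedge: Pb − Ps = 22.5.)
Revenue = t · Q = 22.5 · 327 = $7357.5.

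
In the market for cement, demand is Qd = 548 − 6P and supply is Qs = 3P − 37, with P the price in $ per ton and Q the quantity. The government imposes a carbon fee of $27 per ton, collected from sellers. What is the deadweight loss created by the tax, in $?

Without the tax, 548 − 6P = 3P − 37 gives 9P = 585, so P* = $65 and Q* = 158.
With the tax collected from sellers, supply shifts: Qs = 3(P − 27) − 37.
New equilibrium: consumers pay $74, sellers receive $47, Q = 104. (Wedge: Pb − Ps = 27.)
Quantity falls by |ΔQ| = |158 − 104| = 54.
DWL = ½ · t · |ΔQ| = ½ · 27 · 54 = $729.

Deadweight loss = $729.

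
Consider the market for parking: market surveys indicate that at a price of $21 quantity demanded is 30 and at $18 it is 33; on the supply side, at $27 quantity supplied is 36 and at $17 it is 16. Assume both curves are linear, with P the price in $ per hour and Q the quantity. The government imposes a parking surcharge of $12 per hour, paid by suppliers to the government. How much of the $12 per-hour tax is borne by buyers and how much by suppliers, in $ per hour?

Demand slope: (33 − 30)/(18 − 21) = -1, so Qd = 51 − P.
Supply slope: (16 − 36)/(17 − 27) = 2, so Qs = 2P − 18.
Without the tax, 51 − P = 2P − 18 gives 3P = 69, so P* = $23 and Q* = 28.
With the tax collected from suppliers, supply shifts: Qs = 2(P − 12) − 18.
New equilibrium: buyers pay $31, suppliers receive $19, Q = 20. (Wedge: Pb − Ps = 12.)
Burden on buyers: $8; on suppliers: $4. (They sum to $12.)

Buyers bear $8 per hour; suppliers bear $4 per hour.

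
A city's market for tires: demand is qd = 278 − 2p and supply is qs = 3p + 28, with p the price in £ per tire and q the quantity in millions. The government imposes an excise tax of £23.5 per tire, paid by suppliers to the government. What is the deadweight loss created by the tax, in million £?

Before the tax: set 278 − 2p = 3p + 28 → p* = £50, q* = 178.
With the tax collected from suppliers, supply shifts: qs = 3(p − 23.5) + 28.
Solving gives q = 149.8 with buyers paying £64.1 and suppliers receiving £40.6 (the £23.5 wedge).
Quantity falls by |ΔQ| = |178 − 149.8| = 28.2.
DWL = ½ · t · |ΔQ| = ½ · 23.5 · 28.2 = £331.35.

Deadweight loss = £331.35 million.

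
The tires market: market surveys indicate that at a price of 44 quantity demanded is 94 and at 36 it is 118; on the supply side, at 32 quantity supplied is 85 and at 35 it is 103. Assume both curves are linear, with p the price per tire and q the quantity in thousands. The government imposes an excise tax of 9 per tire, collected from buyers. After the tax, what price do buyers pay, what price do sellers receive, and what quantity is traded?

Demand slope: (118 − 94)/(36 − 44) = -3, so qd = 226 − 3p.
Supply slope: (103 − 85)/(35 − 32) = 6, so qs = 6p − 107.
Before the tax: set 226 − 3p = 6p − 107 → p* = 37, q* = 115.
With the tax collected from buyers, demand (in seller-price terms) shifts: qd = 226 − 3(p + 9).
New equilibrium: buyers pay 43, sellers receive 34, q = 97. (Wedge: pb − ps = 9.)
The less price-elastic side of the market bears the larger share of a per-unit tax.

Buyers pay 43; sellers receive 34; quantity = 97.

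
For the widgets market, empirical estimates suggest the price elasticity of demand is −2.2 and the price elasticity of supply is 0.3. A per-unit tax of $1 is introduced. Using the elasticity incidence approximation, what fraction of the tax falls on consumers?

Incidence ratio: consumers' share ≈ εs / (εs + |εd|) = 0.3 / (0.3 + 2.2) = 0.12.
Supply is the less elastic side, so consumers bear the smaller share.

Consumers' share ≈ 0.12.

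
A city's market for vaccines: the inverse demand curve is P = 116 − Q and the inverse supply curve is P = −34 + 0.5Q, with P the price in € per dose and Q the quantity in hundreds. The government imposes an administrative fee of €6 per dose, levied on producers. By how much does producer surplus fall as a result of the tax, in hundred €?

Producer surplus falls by €196 hundred.

Inverting to Q(P) form: Qd = 116 − P; Qs = 2P + 68.
Without the tax, 116 − P = 2P + 68 gives 3P = 48, so P* = €16 and Q* = 100.
With the tax collected from producers, supply shifts: Qs = 2(P − 6) + 68.
New equilibrium: consumers pay €20, producers receive €14, Q = 96. (Wedge: Pb − Ps = 6.)
ΔPS is the trapezoid between Q = 96 and Q = 100 of height €2: ½ · (100 + 96) · 2 = €196.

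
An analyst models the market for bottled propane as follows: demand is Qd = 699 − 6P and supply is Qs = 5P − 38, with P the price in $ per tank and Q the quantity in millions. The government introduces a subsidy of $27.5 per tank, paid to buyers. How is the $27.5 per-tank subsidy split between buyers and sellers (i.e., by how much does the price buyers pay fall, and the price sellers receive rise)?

Buyers gain $12.5 per tank; sellers gain $15 per tank.

Without the subsidy, 699 − 6P = 5P − 38 gives 11P = 737, so P* = $67 and Q* = 297.
With a per-unit subsidy paid to buyers, each effectively pays P − 27.5, so demand becomes Qd = 699 − 6(P − 27.5).
Solving gives Q = 372 with buyers paying $54.5 and sellers receiving $82 (the $27.5 wedge).
Gain to buyers: $12.5; to sellers: $15. (They sum to $27.5.)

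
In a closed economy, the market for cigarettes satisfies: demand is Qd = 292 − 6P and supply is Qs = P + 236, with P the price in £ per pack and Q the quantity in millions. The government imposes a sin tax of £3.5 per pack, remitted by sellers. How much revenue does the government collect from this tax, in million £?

Before the tax: set 292 − 6P = P + 236 → P* = £8, Q* = 244.
With the tax collected from sellers, supply shifts: Qs = (P − 3.5) + 236.
New equilibrium: buyers pay £8.5, sellers receive £5, Q = 241. (Wedge: Pb − Ps = 3.5.)
Revenue = t · Q = 3.5 · 241 = £843.5.

Tax revenue = £843.5 million.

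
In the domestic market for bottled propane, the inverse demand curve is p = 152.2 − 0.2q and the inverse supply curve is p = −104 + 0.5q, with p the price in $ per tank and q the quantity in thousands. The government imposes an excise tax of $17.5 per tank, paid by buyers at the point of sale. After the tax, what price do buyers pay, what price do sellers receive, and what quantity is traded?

Buyers pay $84; sellers receive $66.5; quantity = 341.

Rewrite in direct form: qd = 761 − 5p and qs = 2p + 208.
Before the tax: set 761 − 5p = 2p + 208 → p* = $79, q* = 366.
With the tax collected from buyers, demand (in seller-price terms) shifts: qd = 761 − 5(p + 17.5).
New equilibrium: buyers pay $84, sellers receive $66.5, q = 341. (Wedge: pb − ps = 17.5.)
The less price-elastic side of the market bears the larger share of a per-unit tax.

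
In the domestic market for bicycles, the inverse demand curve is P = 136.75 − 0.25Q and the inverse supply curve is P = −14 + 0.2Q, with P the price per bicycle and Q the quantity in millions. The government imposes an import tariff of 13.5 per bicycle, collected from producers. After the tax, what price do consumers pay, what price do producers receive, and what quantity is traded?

Consumers pay 60.5; producers receive 47; quantity = 305.

Rewrite in direct form: Qd = 547 − 4P and Qs = 5P + 70.
Before the tax: set 547 − 4P = 5P + 70 → P* = 53, Q* = 335.
With the tax collected from producers, supply shifts: Qs = 5(P − 13.5) + 70.
New equilibrium: consumers pay 60.5, producers receive 47, Q = 305. (Wedge: Pb − Ps = 13.5.)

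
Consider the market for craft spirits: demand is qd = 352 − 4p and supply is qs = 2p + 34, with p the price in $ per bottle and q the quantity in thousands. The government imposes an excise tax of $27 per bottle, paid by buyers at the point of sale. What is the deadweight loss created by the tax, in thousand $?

Without the tax, 352 − 4p = 2p + 34 gives 6p = 318, so p* = $53 and q* = 140.
With the tax collected from buyers, demand (in seller-price terms) shifts: qd = 352 − 4(p + 27).
Solving gives q = 104 with buyers paying $62 and suppliers receiving $35 (the $27 wedge).
Quantity falls by |ΔQ| = |140 − 104| = 36.
DWL = ½ · t · |ΔQ| = ½ · 27 · 36 = $486.

Deadweight loss = $486 thousand.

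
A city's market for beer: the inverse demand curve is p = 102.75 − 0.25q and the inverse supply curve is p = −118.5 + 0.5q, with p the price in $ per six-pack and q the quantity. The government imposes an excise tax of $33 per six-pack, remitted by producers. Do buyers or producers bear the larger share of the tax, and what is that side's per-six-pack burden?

Inverting to q(p) form: qd = 411 − 4p; qs = 2p + 237.
Before the tax: set 411 − 4p = 2p + 237 → p* = $29, q* = 295.
With the tax collected from producers, supply shifts: qs = 2(p − 33) + 237.
Solving gives q = 251 with buyers paying $40 and producers receiving $7 (the $33 wedge).
Per-six-pack burden: buyers $11, producers $22.
Producers take the larger share because supply is less price-elastic here (demand slope 4 vs supply slope 2).
The less price-elastic side of the market bears the larger share of a per-unit tax.

Producers bear the larger share: $22 per six-pack.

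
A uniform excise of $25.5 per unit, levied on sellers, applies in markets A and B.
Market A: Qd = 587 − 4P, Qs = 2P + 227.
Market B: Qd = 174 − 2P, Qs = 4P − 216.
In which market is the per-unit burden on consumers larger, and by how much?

Market B, by $8.5.

Market A: pre-tax P* = $60, Q* = 347; post-tax Q = 313; per-unit burden on consumers = $8.5.
Market B: pre-tax P* = $65, Q* = 44; post-tax Q = 10; per-unit burden on consumers = $17.
Difference: $8.5 vs $17 → market B is larger by $8.5.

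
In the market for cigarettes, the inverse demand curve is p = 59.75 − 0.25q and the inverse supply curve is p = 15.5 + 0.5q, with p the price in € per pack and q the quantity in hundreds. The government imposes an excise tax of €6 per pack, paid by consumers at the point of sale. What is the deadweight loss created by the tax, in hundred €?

Deadweight loss = €24 hundred.

Inverting to q(p) form: qd = 239 − 4p; qs = 2p − 31.
Before the tax: set 239 − 4p = 2p − 31 → p* = €45, q* = 59.
With the tax collected from consumers, demand (in seller-price terms) shifts: qd = 239 − 4(p + 6).
New equilibrium: consumers pay €47, producers receive €41, q = 51. (Wedge: pb − ps = 6.)
Quantity falls by |ΔQ| = |59 − 51| = 8.
DWL = ½ · t · |ΔQ| = ½ · 6 · 8 = €24.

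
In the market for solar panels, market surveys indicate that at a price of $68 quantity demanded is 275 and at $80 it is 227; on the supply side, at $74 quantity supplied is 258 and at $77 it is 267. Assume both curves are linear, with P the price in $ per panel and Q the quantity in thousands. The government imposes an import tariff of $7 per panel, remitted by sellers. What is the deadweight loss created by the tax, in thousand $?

Demand slope: (227 − 275)/(80 − 68) = -4, so Qd = 547 − 4P.
Supply slope: (267 − 258)/(77 − 74) = 3, so Qs = 3P + 36.
Before the tax: set 547 − 4P = 3P + 36 → P* = $73, Q* = 255.
With the tax collected from sellers, supply shifts: Qs = 3(P − 7) + 36.
Solving gives Q = 243 with consumers paying $76 and sellers receiving $69 (the $7 wedge).
Quantity falls by |ΔQ| = |255 − 243| = 12.
DWL = ½ · t · |ΔQ| = ½ · 7 · 12 = $42.

Deadweight loss = $42 thousand.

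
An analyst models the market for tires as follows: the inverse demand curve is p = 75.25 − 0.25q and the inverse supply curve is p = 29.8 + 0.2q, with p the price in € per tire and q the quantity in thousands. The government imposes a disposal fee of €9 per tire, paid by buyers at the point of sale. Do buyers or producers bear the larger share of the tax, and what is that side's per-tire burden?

Inverting to q(p) form: qd = 301 − 4p; qs = 5p − 149.
Before the tax: set 301 − 4p = 5p − 149 → p* = €50, q* = 101.
With the tax collected from buyers, demand (in seller-price terms) shifts: qd = 301 − 4(p + 9).
Solving gives q = 81 with buyers paying €55 and producers receiving €46 (the €9 wedge).
Per-tire burden: buyers €5, producers €4.
Buyers take the larger share because demand is less price-elastic here (demand slope 4 vs supply slope 5).
The less price-elastic side of the market bears the larger share of a per-unit tax.

Buyers bear the larger share: €5 per tire.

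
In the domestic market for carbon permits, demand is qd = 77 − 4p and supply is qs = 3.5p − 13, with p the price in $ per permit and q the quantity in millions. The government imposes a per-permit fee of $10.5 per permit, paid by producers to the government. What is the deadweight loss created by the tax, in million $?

Deadweight loss = $102.9 million.

Without the tax, 77 − 4p = 3.5p − 13 gives 7.5p = 90, so p* = $12 and q* = 29.
With the tax collected from producers, supply shifts: qs = 3.5(p − 10.5) − 13.
Solving gives q = 9.4 with buyers paying $16.9 and producers receiving $6.4 (the $10.5 wedge).
Quantity falls by |ΔQ| = |29 − 9.4| = 19.6.
DWL = ½ · t · |ΔQ| = ½ · 10.5 · 19.6 = $102.9.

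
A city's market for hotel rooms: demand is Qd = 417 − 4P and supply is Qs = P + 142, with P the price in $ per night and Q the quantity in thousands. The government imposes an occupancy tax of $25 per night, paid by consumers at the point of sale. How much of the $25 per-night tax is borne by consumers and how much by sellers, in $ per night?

Consumers bear $5 per night; sellers bear $20 per night.

Without the tax, 417 − 4P = P + 142 gives 5P = 275, so P* = $55 and Q* = 197.
With the tax collected from consumers, demand (in seller-price terms) shifts: Qd = 417 − 4(P + 25).
New equilibrium: consumers pay $60, sellers receive $35, Q = 177. (Wedge: Pb − Ps = 25.)
Burden on consumers: $5; on sellers: $20. (They sum to $25.)
The less price-elastic side of the market bears the larger share of a per-unit tax.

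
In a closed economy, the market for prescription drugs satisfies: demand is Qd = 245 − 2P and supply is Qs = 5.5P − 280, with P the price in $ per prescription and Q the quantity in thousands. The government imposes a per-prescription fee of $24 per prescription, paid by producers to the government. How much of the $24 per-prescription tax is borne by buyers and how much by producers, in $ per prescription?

Buyers bear $17.6 per prescription; producers bear $6.4 per prescription.

Before the tax: set 245 − 2P = 5.5P − 280 → P* = $70, Q* = 105.
With the tax collected from producers, supply shifts: Qs = 5.5(P − 24) − 280.
New equilibrium: buyers pay $87.6, producers receive $63.6, Q = 69.8. (Wedge: Pb − Ps = 24.)
Burden on buyers: $17.6; on producers: $6.4. (They sum to $24.)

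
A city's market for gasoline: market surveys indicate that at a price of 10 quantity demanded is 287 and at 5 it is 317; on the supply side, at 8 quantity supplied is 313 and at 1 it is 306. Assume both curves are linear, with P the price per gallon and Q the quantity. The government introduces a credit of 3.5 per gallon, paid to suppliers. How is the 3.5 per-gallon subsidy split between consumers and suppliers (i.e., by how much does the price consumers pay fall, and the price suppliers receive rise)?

Demand slope: (317 − 287)/(5 − 10) = -6, so Qd = 347 − 6P.
Supply slope: (306 − 313)/(1 − 8) = 1, so Qs = P + 305.
Without the subsidy, 347 − 6P = P + 305 gives 7P = 42, so P* = 6 and Q* = 311.
With a per-unit subsidy paid to suppliers, each receives P + 3.5 per unit sold, so supply becomes Qs = (P + 3.5) + 305.
Solving gives Q = 314 with consumers paying 5.5 and suppliers receiving 9 (the 3.5 wedge).
Gain to consumers: 0.5; to suppliers: 3. (They sum to 3.5.)

Consumers gain 0.5 per gallon; suppliers gain 3 per gallon.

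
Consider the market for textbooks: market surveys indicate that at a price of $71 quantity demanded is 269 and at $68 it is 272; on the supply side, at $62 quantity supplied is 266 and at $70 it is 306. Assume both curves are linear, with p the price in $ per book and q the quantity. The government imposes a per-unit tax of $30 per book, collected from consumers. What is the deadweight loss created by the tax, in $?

Deadweight loss = $375.

Demand slope: (272 − 269)/(68 − 71) = -1, so qd = 340 − p.
Supply slope: (306 − 266)/(70 − 62) = 5, so qs = 5p − 44.
Before the tax: set 340 − p = 5p − 44 → p* = $64, q* = 276.
With the tax collected from consumers, demand (in seller-price terms) shifts: qd = 340 − (p + 30).
Solving gives q = 251 with consumers paying $89 and suppliers receiving $59 (the $30 wedge).
Quantity falls by |ΔQ| = |276 − 251| = 25.
DWL = ½ · t · |ΔQ| = ½ · 30 · 25 = $375.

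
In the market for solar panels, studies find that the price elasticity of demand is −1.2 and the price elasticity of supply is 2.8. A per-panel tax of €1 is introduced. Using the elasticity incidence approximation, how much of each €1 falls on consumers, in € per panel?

Incidence ratio: consumers' share ≈ εs / (εs + |εd|) = 2.8 / (2.8 + 1.2) = 0.7.
So consumers bear ≈ 0.7 × €1 = €0.7; producers bear €0.3.

Consumers bear ≈ €0.7 per panel.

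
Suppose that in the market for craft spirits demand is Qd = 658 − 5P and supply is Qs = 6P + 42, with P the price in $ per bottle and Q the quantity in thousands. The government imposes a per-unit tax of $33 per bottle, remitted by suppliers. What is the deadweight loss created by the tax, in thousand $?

Deadweight loss = $1485 thousand.

Without the tax, 658 − 5P = 6P + 42 gives 11P = 616, so P* = $56 and Q* = 378.
With the tax collected from suppliers, supply shifts: Qs = 6(P − 33) + 42.
Solving gives Q = 288 with consumers paying $74 and suppliers receiving $41 (the $33 wedge).
Quantity falls by |ΔQ| = |378 − 288| = 90.
DWL = ½ · t · |ΔQ| = ½ · 33 · 90 = $1485.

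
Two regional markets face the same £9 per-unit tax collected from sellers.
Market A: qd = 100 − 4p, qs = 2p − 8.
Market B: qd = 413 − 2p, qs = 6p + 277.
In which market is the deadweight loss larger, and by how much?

Market B, by £6.75.

Market A: pre-tax p* = £18, q* = 28; post-tax q = 16; deadweight loss = £54.
Market B: pre-tax p* = £17, q* = 379; post-tax q = 365.5; deadweight loss = £60.75.
Difference: £54 vs £60.75 → market B is larger by £6.75.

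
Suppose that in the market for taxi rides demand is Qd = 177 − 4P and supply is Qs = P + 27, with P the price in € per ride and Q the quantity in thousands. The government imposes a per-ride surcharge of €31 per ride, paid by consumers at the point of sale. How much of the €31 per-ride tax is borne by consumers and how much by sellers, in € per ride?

Before the tax: set 177 − 4P = P + 27 → P* = €30, Q* = 57.
With the tax collected from consumers, demand (in seller-price terms) shifts: Qd = 177 − 4(P + 31).
New equilibrium: consumers pay €36.2, sellers receive €5.2, Q = 32.2. (Wedge: Pb − Ps = 31.)
Burden on consumers: €6.2; on sellers: €24.8. (They sum to €31.)

Consumers bear €6.2 per ride; sellers bear €24.8 per ride.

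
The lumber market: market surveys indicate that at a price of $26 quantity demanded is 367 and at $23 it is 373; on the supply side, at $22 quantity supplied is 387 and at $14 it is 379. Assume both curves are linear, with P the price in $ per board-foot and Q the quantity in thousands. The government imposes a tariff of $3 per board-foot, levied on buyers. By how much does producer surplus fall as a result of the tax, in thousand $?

Demand slope: (373 − 367)/(23 − 26) = -2, so Qd = 419 − 2P.
Supply slope: (379 − 387)/(14 − 22) = 1, so Qs = P + 365.
Before the tax: set 419 − 2P = P + 365 → P* = $18, Q* = 383.
With the tax collected from buyers, demand (in seller-price terms) shifts: Qd = 419 − 2(P + 3).
New equilibrium: buyers pay $19, suppliers receive $16, Q = 381. (Wedge: Pb − Ps = 3.)
ΔPS is the trapezoid between Q = 381 and Q = 383 of height $2: ½ · (383 + 381) · 2 = $764.

Producer surplus falls by $764 thousand.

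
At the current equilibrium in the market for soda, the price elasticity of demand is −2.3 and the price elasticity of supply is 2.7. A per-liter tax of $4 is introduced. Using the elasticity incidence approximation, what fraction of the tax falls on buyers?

Buyers' share ≈ 0.54.

Incidence ratio: buyers' share ≈ εs / (εs + |εd|) = 2.7 / (2.7 + 2.3) = 0.54.
Supply is the more elastic side, so buyers bear the larger share.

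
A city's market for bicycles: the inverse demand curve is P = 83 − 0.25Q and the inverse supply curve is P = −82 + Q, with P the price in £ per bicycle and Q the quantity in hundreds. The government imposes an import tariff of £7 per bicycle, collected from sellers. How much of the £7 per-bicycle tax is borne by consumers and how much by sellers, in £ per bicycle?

Rewrite in direct form: Qd = 332 − 4P and Qs = P + 82.
Without the tax, 332 − 4P = P + 82 gives 5P = 250, so P* = £50 and Q* = 132.
With the tax collected from sellers, supply shifts: Qs = (P − 7) + 82.
Solving gives Q = 126.4 with consumers paying £51.4 and sellers receiving £44.4 (the £7 wedge).
Burden on consumers: £1.4; on sellers: £5.6. (They sum to £7.)

Consumers bear £1.4 per bicycle; sellers bear £5.6 per bicycle.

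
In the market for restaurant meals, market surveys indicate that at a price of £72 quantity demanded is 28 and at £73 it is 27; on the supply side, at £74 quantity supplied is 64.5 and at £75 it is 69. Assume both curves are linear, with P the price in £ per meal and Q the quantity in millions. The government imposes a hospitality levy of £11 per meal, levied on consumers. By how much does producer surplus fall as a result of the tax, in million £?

Demand slope: (27 − 28)/(73 − 72) = -1, so Qd = 100 − P.
Supply slope: (69 − 64.5)/(75 − 74) = 4.5, so Qs = 4.5P − 268.5.
Before the tax: set 100 − P = 4.5P − 268.5 → P* = £67, Q* = 33.
With the tax collected from consumers, demand (in seller-price terms) shifts: Qd = 100 − (P + 11).
Solving gives Q = 24 with consumers paying £76 and producers receiving £65 (the £11 wedge).
ΔPS is the trapezoid between Q = 24 and Q = 33 of height £2: ½ · (33 + 24) · 2 = £57.

Producer surplus falls by £57 million.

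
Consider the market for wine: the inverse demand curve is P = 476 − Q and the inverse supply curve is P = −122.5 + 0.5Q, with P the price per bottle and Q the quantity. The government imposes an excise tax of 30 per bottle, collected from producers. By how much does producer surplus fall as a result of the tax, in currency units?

Inverting to Q(P) form: Qd = 476 − P; Qs = 2P + 245.
Without the tax, 476 − P = 2P + 245 gives 3P = 231, so P* = 77 and Q* = 399.
With the tax collected from producers, supply shifts: Qs = 2(P − 30) + 245.
Solving gives Q = 379 with buyers paying 97 and producers receiving 67 (the 30 wedge).
ΔPS is the trapezoid between Q = 379 and Q = 399 of height 10: ½ · (399 + 379) · 10 = 3890.

Producer surplus falls by 3890.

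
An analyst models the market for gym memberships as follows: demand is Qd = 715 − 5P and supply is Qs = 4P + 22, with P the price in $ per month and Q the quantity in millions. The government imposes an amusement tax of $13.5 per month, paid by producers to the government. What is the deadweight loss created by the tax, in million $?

Deadweight loss = $202.5 million.

Without the tax, 715 − 5P = 4P + 22 gives 9P = 693, so P* = $77 and Q* = 330.
With the tax collected from producers, supply shifts: Qs = 4(P − 13.5) + 22.
New equilibrium: consumers pay $83, producers receive $69.5, Q = 300. (Wedge: Pb − Ps = 13.5.)
Quantity falls by |ΔQ| = |330 − 300| = 30.
DWL = ½ · t · |ΔQ| = ½ · 13.5 · 30 = $202.5.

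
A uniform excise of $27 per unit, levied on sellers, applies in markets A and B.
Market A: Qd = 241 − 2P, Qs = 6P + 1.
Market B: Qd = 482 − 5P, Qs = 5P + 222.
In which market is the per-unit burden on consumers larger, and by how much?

Market A: pre-tax P* = $30, Q* = 181; post-tax Q = 140.5; per-unit burden on consumers = $20.25.
Market B: pre-tax P* = $26, Q* = 352; post-tax Q = 284.5; per-unit burden on consumers = $13.5.
Difference: $20.25 vs $13.5 → market A is larger by $6.75.

Market A, by $6.75.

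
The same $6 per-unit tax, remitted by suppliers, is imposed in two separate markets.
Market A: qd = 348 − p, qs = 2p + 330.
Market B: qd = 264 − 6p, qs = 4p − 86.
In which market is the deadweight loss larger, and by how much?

Market A: pre-tax p* = $6, q* = 342; post-tax q = 338; deadweight loss = $12.
Market B: pre-tax p* = $35, q* = 54; post-tax q = 39.6; deadweight loss = $43.2.
Difference: $12 vs $43.2 → market B is larger by $31.2.

Market B, by $31.2.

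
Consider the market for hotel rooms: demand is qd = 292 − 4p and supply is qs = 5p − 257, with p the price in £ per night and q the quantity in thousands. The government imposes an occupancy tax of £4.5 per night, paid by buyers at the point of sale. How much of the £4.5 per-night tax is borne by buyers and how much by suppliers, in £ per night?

Buyers bear £2.5 per night; suppliers bear £2 per night.

Before the tax: set 292 − 4p = 5p − 257 → p* = £61, q* = 48.
With the tax collected from buyers, demand (in seller-price terms) shifts: qd = 292 − 4(p + 4.5).
New equilibrium: buyers pay £63.5, suppliers receive £59, q = 38. (Wedge: pb − ps = 4.5.)
Burden on buyers: £2.5; on suppliers: £2. (They sum to £4.5.)
The less price-elastic side of the market bears the larger share of a per-unit tax.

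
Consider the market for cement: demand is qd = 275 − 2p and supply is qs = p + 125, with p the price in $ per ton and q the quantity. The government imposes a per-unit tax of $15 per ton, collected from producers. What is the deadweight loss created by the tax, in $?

Without the tax, 275 − 2p = p + 125 gives 3p = 150, so p* = $50 and q* = 175.
With the tax collected from producers, supply shifts: qs = (p − 15) + 125.
Solving gives q = 165 with consumers paying $55 and producers receiving $40 (the $15 wedge).
Quantity falls by |ΔQ| = |175 − 165| = 10.
DWL = ½ · t · |ΔQ| = ½ · 15 · 10 = $75.

Deadweight loss = $75.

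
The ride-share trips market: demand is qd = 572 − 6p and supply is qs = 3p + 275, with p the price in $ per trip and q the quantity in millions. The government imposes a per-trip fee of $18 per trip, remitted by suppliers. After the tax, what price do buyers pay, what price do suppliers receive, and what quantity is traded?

Before the tax: set 572 − 6p = 3p + 275 → p* = $33, q* = 374.
With the tax collected from suppliers, supply shifts: qs = 3(p − 18) + 275.
New equilibrium: buyers pay $39, suppliers receive $21, q = 338. (Wedge: pb − ps = 18.)
The less price-elastic side of the market bears the larger share of a per-unit tax.

Buyers pay $39; suppliers receive $21; quantity = 338.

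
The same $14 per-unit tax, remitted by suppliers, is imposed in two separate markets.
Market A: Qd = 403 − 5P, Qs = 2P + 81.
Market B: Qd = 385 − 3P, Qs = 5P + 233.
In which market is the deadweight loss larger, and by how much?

Market A: pre-tax P* = $46, Q* = 173; post-tax Q = 153; deadweight loss = $140.
Market B: pre-tax P* = $19, Q* = 328; post-tax Q = 301.75; deadweight loss = $183.75.
Difference: $140 vs $183.75 → market B is larger by $43.75.

Market B, by $43.75.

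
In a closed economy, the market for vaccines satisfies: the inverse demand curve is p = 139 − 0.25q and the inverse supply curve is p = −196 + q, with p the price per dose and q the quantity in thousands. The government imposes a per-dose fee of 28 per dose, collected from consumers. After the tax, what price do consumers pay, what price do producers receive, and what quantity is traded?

Inverting to q(p) form: qd = 556 − 4p; qs = p + 196.
Without the tax, 556 − 4p = p + 196 gives 5p = 360, so p* = 72 and q* = 268.
With the tax collected from consumers, demand (in seller-price terms) shifts: qd = 556 − 4(p + 28).
New equilibrium: consumers pay 77.6, producers receive 49.6, q = 245.6. (Wedge: pb − ps = 28.)

Consumers pay 77.6; producers receive 49.6; quantity = 245.6.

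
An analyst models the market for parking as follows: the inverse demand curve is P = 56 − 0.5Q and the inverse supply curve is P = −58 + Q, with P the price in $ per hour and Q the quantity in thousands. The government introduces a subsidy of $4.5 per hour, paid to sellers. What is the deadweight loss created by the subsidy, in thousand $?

Inverting to Q(P) form: Qd = 112 − 2P; Qs = P + 58.
Without the subsidy, 112 − 2P = P + 58 gives 3P = 54, so P* = $18 and Q* = 76.
With a per-unit subsidy paid to sellers, each receives P + 4.5 per unit sold, so supply becomes Qs = (P + 4.5) + 58.
Solving gives Q = 79 with consumers paying $16.5 and sellers receiving $21 (the $4.5 wedge).
Quantity rises by |ΔQ| = |76 − 79| = 3.
DWL = ½ · t · |ΔQ| = ½ · 4.5 · 3 = $6.75.

Deadweight loss = $6.75 thousand.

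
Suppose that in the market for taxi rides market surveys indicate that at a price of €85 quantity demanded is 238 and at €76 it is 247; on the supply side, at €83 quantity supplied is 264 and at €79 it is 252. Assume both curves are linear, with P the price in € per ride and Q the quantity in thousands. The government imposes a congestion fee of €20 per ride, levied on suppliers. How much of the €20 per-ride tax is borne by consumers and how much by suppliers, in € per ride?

Demand slope: (247 − 238)/(76 − 85) = -1, so Qd = 323 − P.
Supply slope: (252 − 264)/(79 − 83) = 3, so Qs = 3P + 15.
Without the tax, 323 − P = 3P + 15 gives 4P = 308, so P* = €77 and Q* = 246.
With the tax collected from suppliers, supply shifts: Qs = 3(P − 20) + 15.
Solving gives Q = 231 with consumers paying €92 and suppliers receiving €72 (the €20 wedge).
Burden on consumers: €15; on suppliers: €5. (They sum to €20.)

Consumers bear €15 per ride; suppliers bear €5 per ride.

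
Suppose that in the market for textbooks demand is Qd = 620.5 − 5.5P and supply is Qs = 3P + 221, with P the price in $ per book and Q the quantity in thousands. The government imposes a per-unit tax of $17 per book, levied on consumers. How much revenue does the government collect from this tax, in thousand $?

Before the tax: set 620.5 − 5.5P = 3P + 221 → P* = $47, Q* = 362.
With the tax collected from consumers, demand (in seller-price terms) shifts: Qd = 620.5 − 5.5(P + 17).
New equilibrium: consumers pay $53, producers receive $36, Q = 329. (Wedge: Pb − Ps = 17.)
Revenue = t · Q = 17 · 329 = $5593.

Tax revenue = $5593 thousand.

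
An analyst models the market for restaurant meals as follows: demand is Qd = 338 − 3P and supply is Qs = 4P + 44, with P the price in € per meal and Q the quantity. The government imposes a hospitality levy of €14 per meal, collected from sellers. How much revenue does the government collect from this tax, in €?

Without the tax, 338 − 3P = 4P + 44 gives 7P = 294, so P* = €42 and Q* = 212.
With the tax collected from sellers, supply shifts: Qs = 4(P − 14) + 44.
Solving gives Q = 188 with consumers paying €50 and sellers receiving €36 (the €14 wedge).
Revenue = t · Q = 14 · 188 = €2632.

Tax revenue = €2632.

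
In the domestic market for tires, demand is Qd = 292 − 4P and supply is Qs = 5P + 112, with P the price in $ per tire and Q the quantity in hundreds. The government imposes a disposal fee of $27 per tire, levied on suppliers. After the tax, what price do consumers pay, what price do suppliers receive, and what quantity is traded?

Consumers pay $35; suppliers receive $8; quantity = 152.

Without the tax, 292 − 4P = 5P + 112 gives 9P = 180, so P* = $20 and Q* = 212.
With the tax collected from suppliers, supply shifts: Qs = 5(P − 27) + 112.
Solving gives Q = 152 with consumers paying $35 and suppliers receiving $8 (the $27 wedge).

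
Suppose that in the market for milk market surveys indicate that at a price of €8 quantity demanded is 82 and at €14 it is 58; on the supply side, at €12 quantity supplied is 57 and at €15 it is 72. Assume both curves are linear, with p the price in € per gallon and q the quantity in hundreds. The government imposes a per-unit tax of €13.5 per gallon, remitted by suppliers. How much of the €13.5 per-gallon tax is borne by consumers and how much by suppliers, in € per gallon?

Consumers bear €7.5 per gallon; suppliers bear €6 per gallon.

Demand slope: (58 − 82)/(14 − 8) = -4, so qd = 114 − 4p.
Supply slope: (72 − 57)/(15 − 12) = 5, so qs = 5p − 3.
Without the tax, 114 − 4p = 5p − 3 gives 9p = 117, so p* = €13 and q* = 62.
With the tax collected from suppliers, supply shifts: qs = 5(p − 13.5) − 3.
Solving gives q = 32 with consumers paying €20.5 and suppliers receiving €7 (the €13.5 wedge).
Burden on consumers: €7.5; on suppliers: €6. (They sum to €13.5.)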